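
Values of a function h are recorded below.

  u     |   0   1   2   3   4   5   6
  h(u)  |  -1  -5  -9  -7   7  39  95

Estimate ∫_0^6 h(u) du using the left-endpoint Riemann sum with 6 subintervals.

Δu = 1.
Sum = 1·[(-1) + (-5) + (-9) + (-7) + 7 + 39] = 24.

24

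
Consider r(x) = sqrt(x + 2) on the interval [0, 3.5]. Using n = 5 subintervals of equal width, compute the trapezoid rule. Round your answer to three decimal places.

6.708

Δx = (3.5 − 0)/5 = 0.7.
r(0) ≈ 1.414, r(0.7) ≈ 1.643, r(1.4) ≈ 1.844, r(2.1) ≈ 2.025, r(2.8) ≈ 2.191, r(3.5) ≈ 2.345.
T_5 = (Δx/2)·[r(x_0) + 2r(x_1) + ... + 2r(x_{4}) + r(x_5)].
Sum ≈ 6.708.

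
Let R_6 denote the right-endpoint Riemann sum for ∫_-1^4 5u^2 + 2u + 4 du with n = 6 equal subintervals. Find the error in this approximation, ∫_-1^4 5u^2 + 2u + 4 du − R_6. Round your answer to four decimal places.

Exact integral: ∫_-1^4 f(u) du ≈ 143.333333.
R_6 ≈ 181.643519.
Error ≈ 143.333333 − 181.643519 ≈ -38.3102.

-38.3102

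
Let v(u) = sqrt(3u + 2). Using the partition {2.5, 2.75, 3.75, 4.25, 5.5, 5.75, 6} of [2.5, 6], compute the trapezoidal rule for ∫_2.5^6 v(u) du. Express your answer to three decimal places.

Subinterval widths: 0.25, 1, 0.5, 1.25, 0.25, 0.25.
v(2.5) ≈ 3.082, v(2.75) ≈ 3.202, v(3.75) ≈ 3.640, v(4.25) ≈ 3.841, v(5.5) ≈ 4.301, v(5.75) ≈ 4.387, v(6) ≈ 4.472.
On each subinterval the trapezoid contributes (Δu_i/2)·[v(u_{i-1}) + v(u_i)].
Sum ≈ 13.359.

13.359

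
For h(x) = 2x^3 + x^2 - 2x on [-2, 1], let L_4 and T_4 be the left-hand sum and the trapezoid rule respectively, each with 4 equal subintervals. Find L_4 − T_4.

L_4 = -5.4375.
T_4 = -2.0625.
L_4 − T_4 = -3.375.

-3.375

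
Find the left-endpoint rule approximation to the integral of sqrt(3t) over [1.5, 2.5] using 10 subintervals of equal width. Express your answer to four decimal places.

2.4120

Δt = (2.5 − 1.5)/10 = 0.1.
Left endpoints: 1.5, 1.6, 1.7, 1.8, 1.9, 2, 2.1, 2.2, 2.3, 2.4.
f(1.5) ≈ 2.1213, f(1.6) ≈ 2.1909, f(1.7) ≈ 2.2583, f(1.8) ≈ 2.3238, f(1.9) ≈ 2.3875, f(2) ≈ 2.4495, f(2.1) ≈ 2.5100, f(2.2) ≈ 2.5690, f(2.3) ≈ 2.6268, f(2.4) ≈ 2.6833.
Sum = Δt · [f(1.5) + f(1.6) + f(1.7) + ...].
Sum ≈ 2.4120.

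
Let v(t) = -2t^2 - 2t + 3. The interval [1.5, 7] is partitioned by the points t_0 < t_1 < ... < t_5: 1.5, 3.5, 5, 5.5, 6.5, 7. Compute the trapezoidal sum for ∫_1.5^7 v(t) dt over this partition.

-260.875

Subinterval widths: 2, 1.5, 0.5, 1, 0.5.
v(1.5) = -4.5, v(3.5) = -28.5, v(5) = -57, v(5.5) = -68.5, v(6.5) = -94.5, v(7) = -109.
On each subinterval the trapezoid contributes (Δt_i/2)·[v(t_{i-1}) + v(t_i)].
Sum = -260.875.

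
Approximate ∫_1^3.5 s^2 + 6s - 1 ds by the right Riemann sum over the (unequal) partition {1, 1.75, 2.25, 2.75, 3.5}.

53.921875

Subinterval widths: 0.75, 0.5, 0.5, 0.75.
Right endpoints: 1.75, 2.25, 2.75, 3.5.
f(1.75) = 12.5625, f(2.25) = 17.5625, f(2.75) = 23.0625, f(3.5) = 32.25.
Sum = Σ Δs_i · f(s_i).
Sum = 53.921875.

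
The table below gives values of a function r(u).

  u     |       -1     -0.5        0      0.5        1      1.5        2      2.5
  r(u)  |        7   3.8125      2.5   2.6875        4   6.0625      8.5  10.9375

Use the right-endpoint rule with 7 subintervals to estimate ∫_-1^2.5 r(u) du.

19.25

Δu = 0.5.
Sum = 0.5·[3.8125 + 2.5 + 2.6875 + 4 + 6.0625 + 8.5 + 10.9375] = 19.25.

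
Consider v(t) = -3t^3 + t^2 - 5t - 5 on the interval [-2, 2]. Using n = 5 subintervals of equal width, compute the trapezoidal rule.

-14.24

Δt = (2 − (-2))/5 = 0.8.
v(-2) = 33, v(-1.2) = 7.624, v(-0.4) = -2.648, v(0.4) = -7.032, v(1.2) = -14.744, v(2) = -35.
T_5 = (Δt/2)·[v(t_0) + 2v(t_1) + ... + 2v(t_{4}) + v(t_5)].
Sum = -14.24.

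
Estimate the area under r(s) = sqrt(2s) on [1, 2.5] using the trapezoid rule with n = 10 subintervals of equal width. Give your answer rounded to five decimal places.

2.78348

Δs = (2.5 − 1)/10 = 0.15.
r(1) ≈ 1.41421, r(1.15) ≈ 1.51658, r(1.3) ≈ 1.61245, r(1.45) ≈ 1.70294, r(1.6) ≈ 1.78885, r(1.75) ≈ 1.87083, r(1.9) ≈ 1.94936, r(2.05) ≈ 2.02485, r(2.2) ≈ 2.09762, r(2.35) ≈ 2.16795, r(2.5) ≈ 2.23607.
T_10 = (Δs/2)·[r(s_0) + 2r(s_1) + ... + 2r(s_{9}) + r(s_10)].
Sum ≈ 2.78348.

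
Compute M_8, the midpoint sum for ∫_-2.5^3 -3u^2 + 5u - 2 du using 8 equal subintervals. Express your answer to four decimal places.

-46.1001

Δu = (3 − (-2.5))/8 = 0.6875.
Midpoints: -2.15625, -1.46875, -0.78125, -0.09375, 0.59375, 1.28125, 1.96875, 2.65625.
f(-2.15625) = -27371/1024, f(-1.46875) = -16195/1024, f(-0.78125) = -7923/1024, f(-0.09375) = -2555/1024, f(0.59375) = -91/1024, f(1.28125) = -531/1024, f(1.96875) = -3875/1024, f(2.65625) = -10123/1024.
Sum = Δu · [f(-2.15625) + f(-1.46875) + f(-0.78125) + ...].
Sum ≈ -46.1001.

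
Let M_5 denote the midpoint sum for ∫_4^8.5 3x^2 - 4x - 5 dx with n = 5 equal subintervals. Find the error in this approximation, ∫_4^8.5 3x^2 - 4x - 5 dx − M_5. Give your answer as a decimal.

Exact integral: ∫_4^8.5 f(x) dx = 415.125.
M_5 = 414.21375.
Error = 415.125 − 414.21375 = 0.91125.

0.91125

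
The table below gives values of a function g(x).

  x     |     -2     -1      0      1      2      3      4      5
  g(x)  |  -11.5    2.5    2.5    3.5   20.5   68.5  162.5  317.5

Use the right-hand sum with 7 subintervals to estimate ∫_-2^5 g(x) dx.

577.5

Δx = 1.
Sum = 1·[2.5 + 2.5 + 3.5 + 20.5 + 68.5 + 162.5 + 317.5] = 577.5.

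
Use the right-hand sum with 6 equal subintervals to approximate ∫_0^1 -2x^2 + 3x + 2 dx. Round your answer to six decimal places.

Δx = (1 − 0)/6 = 1/6.
Right endpoints: 1/6, 1/3, 0.5, 2/3, 5/6, 1.
f(1/6) = 22/9, f(1/3) = 25/9, f(0.5) = 3, f(2/3) = 28/9, f(5/6) = 28/9, f(1) = 3.
Sum = Δx · [f(1/6) + f(1/3) + f(0.5) + ...].
Sum ≈ 2.907407.

2.907407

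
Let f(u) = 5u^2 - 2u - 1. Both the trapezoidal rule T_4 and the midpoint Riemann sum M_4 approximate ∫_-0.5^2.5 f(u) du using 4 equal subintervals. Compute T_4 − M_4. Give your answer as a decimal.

2.109375

T_4 = 18.65625.
M_4 = 16.546875.
T_4 − M_4 = 2.109375.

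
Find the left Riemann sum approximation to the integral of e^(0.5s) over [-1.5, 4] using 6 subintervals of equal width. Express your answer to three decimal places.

10.905

Δs = (4 − (-1.5))/6 = 11/12.
Left endpoints: -1.5, -7/12, 1/3, 1.25, 13/6, 37/12.
f(-1.5) ≈ 0.472, f(-7/12) ≈ 0.747, f(1/3) ≈ 1.181, f(1.25) ≈ 1.868, f(13/6) ≈ 2.955, f(37/12) ≈ 4.672.
Sum = Δs · [f(-1.5) + f(-7/12) + f(1/3) + ...].
Sum ≈ 10.905.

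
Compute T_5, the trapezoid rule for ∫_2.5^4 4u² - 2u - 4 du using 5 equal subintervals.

48.84

Δu = (4 − 2.5)/5 = 0.3.
f(2.5) = 16, f(2.8) = 21.76, f(3.1) = 28.24, f(3.4) = 35.44, f(3.7) = 43.36, f(4) = 52.
T_5 = (Δu/2)·[f(u_0) + 2f(u_1) + ... + 2f(u_{4}) + f(u_5)].
Sum = 48.84.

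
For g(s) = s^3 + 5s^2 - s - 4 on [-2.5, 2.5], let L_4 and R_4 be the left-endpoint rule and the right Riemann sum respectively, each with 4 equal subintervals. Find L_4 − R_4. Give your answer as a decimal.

L_4 = 22.1875.
R_4 = 55.
L_4 − R_4 = -32.8125.

-32.8125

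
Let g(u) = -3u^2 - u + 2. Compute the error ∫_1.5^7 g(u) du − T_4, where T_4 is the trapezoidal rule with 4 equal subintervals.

Exact integral: ∫_1.5^7 g(u) du = -352.
T_4 = -357.19921875.
Error = -352 − (-357.19921875) = 5.19921875.

5.19921875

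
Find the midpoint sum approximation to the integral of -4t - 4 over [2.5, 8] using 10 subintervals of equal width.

-137.5

Δt = (8 − 2.5)/10 = 0.55.
Midpoints: 2.775, 3.325, 3.875, 4.425, 4.975, 5.525, 6.075, 6.625, 7.175, 7.725.
f(2.775) = -15.1, f(3.325) = -17.3, f(3.875) = -19.5, f(4.425) = -21.7, f(4.975) = -23.9, f(5.525) = -26.1, f(6.075) = -28.3, f(6.625) = -30.5, f(7.175) = -32.7, f(7.725) = -34.9.
Sum = Δt · [f(2.775) + f(3.325) + f(3.875) + ...].
Sum = -137.5.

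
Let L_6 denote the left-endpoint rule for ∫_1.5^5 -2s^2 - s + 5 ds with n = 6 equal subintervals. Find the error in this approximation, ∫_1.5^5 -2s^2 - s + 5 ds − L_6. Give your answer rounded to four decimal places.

Exact integral: ∫_1.5^5 f(s) ds ≈ -74.958333.
L_6 ≈ -61.063657.
Error ≈ -74.958333 − (-61.063657) ≈ -13.8947.

-13.8947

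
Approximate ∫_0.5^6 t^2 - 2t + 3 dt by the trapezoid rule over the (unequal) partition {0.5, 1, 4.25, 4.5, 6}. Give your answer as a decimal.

59.015625

Subinterval widths: 0.5, 3.25, 0.25, 1.5.
f(0.5) = 2.25, f(1) = 2, f(4.25) = 12.5625, f(4.5) = 14.25, f(6) = 27.
On each subinterval the trapezoid contributes (Δt_i/2)·[f(t_{i-1}) + f(t_i)].
Sum = 59.015625.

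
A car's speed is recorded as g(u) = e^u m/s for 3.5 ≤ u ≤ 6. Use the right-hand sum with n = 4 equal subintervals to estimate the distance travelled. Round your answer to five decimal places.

Δu = (6 − 3.5)/4 = 0.625.
Right endpoints: 4.125, 4.75, 5.375, 6.
g(4.125) ≈ 61.86781, g(4.75) ≈ 115.58428, g(5.375) ≈ 215.93987, g(6) ≈ 403.42879.
Sum = Δu · [g(4.125) + g(4.75) + g(5.375) + g(6)].
Sum ≈ 498.01297.

498.01297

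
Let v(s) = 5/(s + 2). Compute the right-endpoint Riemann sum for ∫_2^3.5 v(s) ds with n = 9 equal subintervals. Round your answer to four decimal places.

Δs = (3.5 − 2)/9 = 1/6.
Right endpoints: 13/6, 7/3, 2.5, 8/3, 17/6, 3, 19/6, 10/3, 3.5.
v(13/6) = 1.2, v(7/3) = 15/13, v(2.5) = 10/9, v(8/3) = 15/14, v(17/6) = 30/29, v(3) = 1, v(19/6) = 30/31, v(10/3) = 0.9375, v(3.5) = 10/11.
Sum = Δs · [v(13/6) + v(7/3) + v(2.5) + ...].
Sum ≈ 1.5642.

1.5642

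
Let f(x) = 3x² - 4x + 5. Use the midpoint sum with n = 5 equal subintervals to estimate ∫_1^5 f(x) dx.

Δx = (5 − 1)/5 = 0.8.
Midpoints: 1.4, 2.2, 3, 3.8, 4.6.
f(1.4) = 5.28, f(2.2) = 10.72, f(3) = 20, f(3.8) = 33.12, f(4.6) = 50.08.
Sum = Δx · [f(1.4) + f(2.2) + f(3) + f(3.8) + f(4.6)].
Sum = 95.36.

95.36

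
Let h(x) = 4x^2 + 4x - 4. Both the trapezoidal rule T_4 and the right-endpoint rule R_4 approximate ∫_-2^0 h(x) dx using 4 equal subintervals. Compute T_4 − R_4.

2

T_4 = -5.
R_4 = -7.
T_4 − R_4 = 2.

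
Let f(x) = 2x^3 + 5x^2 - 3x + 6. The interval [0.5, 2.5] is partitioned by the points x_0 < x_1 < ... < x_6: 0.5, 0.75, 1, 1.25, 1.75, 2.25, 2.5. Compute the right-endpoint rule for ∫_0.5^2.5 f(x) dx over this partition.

60.15625

Subinterval widths: 0.25, 0.25, 0.25, 0.5, 0.5, 0.25.
Right endpoints: 0.75, 1, 1.25, 1.75, 2.25, 2.5.
f(0.75) = 7.40625, f(1) = 10, f(1.25) = 13.96875, f(1.75) = 26.78125, f(2.25) = 47.34375, f(2.5) = 61.
Sum = Σ Δx_i · f(x_i).
Sum = 60.15625.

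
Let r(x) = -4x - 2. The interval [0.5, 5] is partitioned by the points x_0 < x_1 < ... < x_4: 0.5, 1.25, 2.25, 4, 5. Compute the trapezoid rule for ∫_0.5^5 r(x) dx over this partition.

Subinterval widths: 0.75, 1, 1.75, 1.
r(0.5) = -4, r(1.25) = -7, r(2.25) = -11, r(4) = -18, r(5) = -22.
On each subinterval the trapezoid contributes (Δx_i/2)·[r(x_{i-1}) + r(x_i)].
Sum = -58.5.

-58.5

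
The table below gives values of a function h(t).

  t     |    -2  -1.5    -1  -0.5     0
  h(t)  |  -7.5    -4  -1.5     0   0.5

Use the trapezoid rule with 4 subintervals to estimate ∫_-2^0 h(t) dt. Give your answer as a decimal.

Δt = 0.5.
T_4 = (0.5/2)·[(-7.5) + 2·(-4) + 2·(-1.5) + 2·0 + 0.5] = -4.5.

-4.5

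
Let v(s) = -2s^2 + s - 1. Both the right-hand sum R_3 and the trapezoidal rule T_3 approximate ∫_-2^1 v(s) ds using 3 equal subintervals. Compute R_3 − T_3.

R_3 = -7.
T_3 = -11.5.
R_3 − T_3 = 4.5.

4.5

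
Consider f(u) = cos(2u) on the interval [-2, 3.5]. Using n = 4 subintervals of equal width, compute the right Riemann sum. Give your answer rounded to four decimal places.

Δu = (3.5 − (-2))/4 = 1.375.
Right endpoints: -0.625, 0.75, 2.125, 3.5.
f(-0.625) ≈ 0.3153, f(0.75) ≈ 0.0707, f(2.125) ≈ -0.4461, f(3.5) ≈ 0.7539.
Sum = Δu · [f(-0.625) + f(0.75) + f(2.125) + f(3.5)].
Sum ≈ 0.9541.

0.9541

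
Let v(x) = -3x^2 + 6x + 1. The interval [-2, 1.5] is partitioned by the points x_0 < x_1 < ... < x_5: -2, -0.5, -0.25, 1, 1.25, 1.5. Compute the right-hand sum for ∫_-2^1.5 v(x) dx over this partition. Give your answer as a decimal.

Subinterval widths: 1.5, 0.25, 1.25, 0.25, 0.25.
Right endpoints: -0.5, -0.25, 1, 1.25, 1.5.
v(-0.5) = -2.75, v(-0.25) = -0.6875, v(1) = 4, v(1.25) = 3.8125, v(1.5) = 3.25.
Sum = Σ Δx_i · v(x_i).
Sum = 2.46875.

2.46875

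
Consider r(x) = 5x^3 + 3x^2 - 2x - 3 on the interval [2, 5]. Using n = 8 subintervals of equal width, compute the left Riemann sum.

Δx = (5 − 2)/8 = 0.375.
Left endpoints: 2, 2.375, 2.75, 3.125, 3.5, 3.875, 4.25, 4.625.
r(2) = 45, r(2.375) = 38991/512, r(2.75) = 118.171875, r(3.125) = 88389/512, r(3.5) = 241.125, r(3.875) = 166515/512, r(4.25) = 426.515625, r(4.625) = 279849/512.
Sum = Δx · [r(2) + r(2.375) + r(2.75) + ...].
Sum = 731.77734375.

731.77734375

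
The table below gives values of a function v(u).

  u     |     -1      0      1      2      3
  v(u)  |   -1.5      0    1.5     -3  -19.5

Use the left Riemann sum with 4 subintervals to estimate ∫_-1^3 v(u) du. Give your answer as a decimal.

-3

Δu = 1.
Sum = 1·[(-1.5) + 0 + 1.5 + (-3)] = -3.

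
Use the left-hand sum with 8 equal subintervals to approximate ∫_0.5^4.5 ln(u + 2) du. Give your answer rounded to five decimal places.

5.63199

Δu = (4.5 − 0.5)/8 = 0.5.
Left endpoints: 0.5, 1, 1.5, 2, 2.5, 3, 3.5, 4.
f(0.5) ≈ 0.91629, f(1) ≈ 1.09861, f(1.5) ≈ 1.25276, f(2) ≈ 1.38629, f(2.5) ≈ 1.50408, f(3) ≈ 1.60944, f(3.5) ≈ 1.70475, f(4) ≈ 1.79176.
Sum = Δu · [f(0.5) + f(1) + f(1.5) + ...].
Sum ≈ 5.63199.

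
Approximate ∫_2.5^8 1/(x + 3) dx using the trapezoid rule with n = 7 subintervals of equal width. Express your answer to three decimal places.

Δx = (8 − 2.5)/7 = 11/14.
f(2.5) = 2/11, f(23/7) = 7/44, f(57/14) = 14/99, f(34/7) = 7/55, f(79/14) = 14/121, f(45/7) = 7/66, f(101/14) = 14/143, f(8) = 1/11.
T_7 = (Δx/2)·[f(x_0) + 2f(x_1) + ... + 2f(x_{6}) + f(x_7)].
Sum ≈ 0.694.

0.694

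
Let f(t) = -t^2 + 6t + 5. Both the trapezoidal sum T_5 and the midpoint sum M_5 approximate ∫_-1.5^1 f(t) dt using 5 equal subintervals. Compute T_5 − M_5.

-0.15625

T_5 = 7.1875.
M_5 = 7.34375.
T_5 − M_5 = -0.15625.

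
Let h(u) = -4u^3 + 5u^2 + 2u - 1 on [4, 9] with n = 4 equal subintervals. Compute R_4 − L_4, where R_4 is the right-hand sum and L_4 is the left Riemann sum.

-2906.25

R_4 = -6684.84375.
L_4 = -3778.59375.
R_4 − L_4 = -2906.25.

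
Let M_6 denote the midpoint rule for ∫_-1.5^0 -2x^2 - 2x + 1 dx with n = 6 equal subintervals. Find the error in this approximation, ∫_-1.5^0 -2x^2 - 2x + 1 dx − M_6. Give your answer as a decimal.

-0.015625

Exact integral: ∫_-1.5^0 f(x) dx = 1.5.
M_6 = 1.515625.
Error = 1.5 − 1.515625 = -0.015625.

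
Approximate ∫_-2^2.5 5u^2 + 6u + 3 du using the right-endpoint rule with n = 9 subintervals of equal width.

Δu = (2.5 − (-2))/9 = 0.5.
Right endpoints: -1.5, -1, -0.5, 0, 0.5, 1, 1.5, 2, 2.5.
f(-1.5) = 5.25, f(-1) = 2, f(-0.5) = 1.25, f(0) = 3, f(0.5) = 7.25, f(1) = 14, f(1.5) = 23.25, f(2) = 35, f(2.5) = 49.25.
Sum = Δu · [f(-1.5) + f(-1) + f(-0.5) + ...].
Sum = 70.125.

70.125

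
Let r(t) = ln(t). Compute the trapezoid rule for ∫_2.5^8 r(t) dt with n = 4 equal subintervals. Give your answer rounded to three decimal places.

8.802

Δt = (8 − 2.5)/4 = 1.375.
r(2.5) ≈ 0.916, r(3.875) ≈ 1.355, r(5.25) ≈ 1.658, r(6.625) ≈ 1.891, r(8) ≈ 2.079.
T_4 = (Δt/2)·[r(t_0) + 2r(t_1) + 2r(t_2) + 2r(t_3) + r(t_4)].
Sum ≈ 8.802.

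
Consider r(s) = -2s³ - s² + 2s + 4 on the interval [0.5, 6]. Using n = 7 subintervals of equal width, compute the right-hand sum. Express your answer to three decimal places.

-853.117

Δs = (6 − 0.5)/7 = 11/14.
Right endpoints: 9/7, 29/14, 20/7, 51/14, 31/7, 73/14, 6.
r(9/7) = 229/343, r(29/14) = -4776/343, r(20/7) = -15468/343, r(51/14) = -67687/686, r(31/7) = -61899/343, r(73/14) = -101631/343, r(6) = -452.
Sum = Δs · [r(9/7) + r(29/14) + r(20/7) + ...].
Sum ≈ -853.117.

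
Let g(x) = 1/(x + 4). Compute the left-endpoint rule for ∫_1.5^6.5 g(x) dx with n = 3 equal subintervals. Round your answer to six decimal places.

Δx = (6.5 − 1.5)/3 = 5/3.
Left endpoints: 1.5, 19/6, 29/6.
g(1.5) = 2/11, g(19/6) = 6/43, g(29/6) = 6/53.
Sum = Δx · [g(1.5) + g(19/6) + g(29/6)].
Sum ≈ 0.724268.

0.724268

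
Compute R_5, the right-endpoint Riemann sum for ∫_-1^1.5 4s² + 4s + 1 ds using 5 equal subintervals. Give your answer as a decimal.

Δs = (1.5 − (-1))/5 = 0.5.
Right endpoints: -0.5, 0, 0.5, 1, 1.5.
f(-0.5) = 0, f(0) = 1, f(0.5) = 4, f(1) = 9, f(1.5) = 16.
Sum = Δs · [f(-0.5) + f(0) + f(0.5) + f(1) + f(1.5)].
Sum = 15.

15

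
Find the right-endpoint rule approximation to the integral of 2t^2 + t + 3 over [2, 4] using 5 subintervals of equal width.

54.64

Δt = (4 − 2)/5 = 0.4.
Right endpoints: 2.4, 2.8, 3.2, 3.6, 4.
f(2.4) = 16.92, f(2.8) = 21.48, f(3.2) = 26.68, f(3.6) = 32.52, f(4) = 39.
Sum = Δt · [f(2.4) + f(2.8) + f(3.2) + f(3.6) + f(4)].
Sum = 54.64.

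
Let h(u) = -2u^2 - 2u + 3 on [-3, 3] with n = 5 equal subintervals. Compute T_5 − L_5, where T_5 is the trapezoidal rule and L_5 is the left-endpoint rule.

T_5 = -20.88.
L_5 = -13.68.
T_5 − L_5 = -7.2.

-7.2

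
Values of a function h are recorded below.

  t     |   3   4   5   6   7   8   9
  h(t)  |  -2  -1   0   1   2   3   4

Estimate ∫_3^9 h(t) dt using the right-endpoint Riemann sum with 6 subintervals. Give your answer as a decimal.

Δt = 1.
Sum = 1·[(-1) + 0 + 1 + 2 + 3 + 4] = 9.

9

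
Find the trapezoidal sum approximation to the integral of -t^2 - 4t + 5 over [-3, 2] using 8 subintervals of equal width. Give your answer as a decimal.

23.0078125

Δt = (2 − (-3))/8 = 0.625.
f(-3) = 8, f(-2.375) = 8.859375, f(-1.75) = 8.9375, f(-1.125) = 8.234375, f(-0.5) = 6.75, f(0.125) = 4.484375, f(0.75) = 1.4375, f(1.375) = -2.390625, f(2) = -7.
T_8 = (Δt/2)·[f(t_0) + 2f(t_1) + ... + 2f(t_{7}) + f(t_8)].
Sum = 23.0078125.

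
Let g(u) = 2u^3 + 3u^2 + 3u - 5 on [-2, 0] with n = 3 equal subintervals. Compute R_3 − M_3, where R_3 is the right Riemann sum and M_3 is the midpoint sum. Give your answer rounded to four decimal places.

R_3 ≈ -13.111111.
M_3 ≈ -15.777778.
R_3 − M_3 ≈ 2.6667.

2.6667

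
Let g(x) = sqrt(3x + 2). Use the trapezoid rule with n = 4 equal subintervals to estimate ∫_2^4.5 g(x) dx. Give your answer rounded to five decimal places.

Δx = (4.5 − 2)/4 = 0.625.
g(2) ≈ 2.82843, g(2.625) ≈ 3.14245, g(3.25) ≈ 3.42783, g(3.875) ≈ 3.69121, g(4.5) ≈ 3.93700.
T_4 = (Δx/2)·[g(x_0) + 2g(x_1) + 2g(x_2) + 2g(x_3) + g(x_4)].
Sum ≈ 8.52762.

8.52762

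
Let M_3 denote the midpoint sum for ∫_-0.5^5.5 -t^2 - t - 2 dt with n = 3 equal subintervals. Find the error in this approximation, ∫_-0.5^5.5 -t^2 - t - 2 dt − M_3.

Exact integral: ∫_-0.5^5.5 f(t) dt = -82.5.
M_3 = -80.5.
Error = -82.5 − (-80.5) = -2.

-2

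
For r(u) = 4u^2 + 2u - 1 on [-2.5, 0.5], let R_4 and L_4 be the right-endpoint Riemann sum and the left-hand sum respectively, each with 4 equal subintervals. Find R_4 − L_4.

R_4 = 6.375.
L_4 = 19.875.
R_4 − L_4 = -13.5.

-13.5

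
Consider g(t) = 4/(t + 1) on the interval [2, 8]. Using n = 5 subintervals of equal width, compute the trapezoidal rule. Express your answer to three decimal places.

4.441

Δt = (8 − 2)/5 = 1.2.
g(2) = 4/3, g(3.2) = 20/21, g(4.4) = 20/27, g(5.6) = 20/33, g(6.8) = 20/39, g(8) = 4/9.
T_5 = (Δt/2)·[g(t_0) + 2g(t_1) + ... + 2g(t_{4}) + g(t_5)].
Sum ≈ 4.441.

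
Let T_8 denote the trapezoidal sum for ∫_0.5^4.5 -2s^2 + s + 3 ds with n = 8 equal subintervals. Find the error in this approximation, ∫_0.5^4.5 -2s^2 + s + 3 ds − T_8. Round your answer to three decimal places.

0.333

Exact integral: ∫_0.5^4.5 f(s) ds ≈ -38.66667.
T_8 = -39.
Error ≈ -38.66667 − (-39) ≈ 0.333.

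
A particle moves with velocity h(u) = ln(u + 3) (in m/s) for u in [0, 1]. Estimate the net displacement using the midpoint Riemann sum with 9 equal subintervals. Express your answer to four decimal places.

1.2494

Δu = (1 − 0)/9 = 1/9.
Midpoints: 1/18, 1/6, 5/18, 7/18, 0.5, 11/18, 13/18, 5/6, 17/18.
h(1/18) ≈ 1.1170, h(1/6) ≈ 1.1527, h(5/18) ≈ 1.1872, h(7/18) ≈ 1.2205, h(0.5) ≈ 1.2528, h(11/18) ≈ 1.2840, h(13/18) ≈ 1.3143, h(5/6) ≈ 1.3437, h(17/18) ≈ 1.3723.
Sum = Δu · [h(1/18) + h(1/6) + h(5/18) + ...].
Sum ≈ 1.2494.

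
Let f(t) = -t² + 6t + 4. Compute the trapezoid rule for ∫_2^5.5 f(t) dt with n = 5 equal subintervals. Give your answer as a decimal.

39.6725

Δt = (5.5 − 2)/5 = 0.7.
f(2) = 12, f(2.7) = 12.91, f(3.4) = 12.84, f(4.1) = 11.79, f(4.8) = 9.76, f(5.5) = 6.75.
T_5 = (Δt/2)·[f(t_0) + 2f(t_1) + ... + 2f(t_{4}) + f(t_5)].
Sum = 39.6725.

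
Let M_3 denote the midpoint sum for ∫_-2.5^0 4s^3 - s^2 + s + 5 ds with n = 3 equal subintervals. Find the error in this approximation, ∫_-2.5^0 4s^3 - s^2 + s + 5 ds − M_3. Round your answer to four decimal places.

Exact integral: ∫_-2.5^0 f(s) ds ≈ -34.895833.
M_3 ≈ -32.581019.
Error ≈ -34.895833 − (-32.581019) ≈ -2.3148.

-2.3148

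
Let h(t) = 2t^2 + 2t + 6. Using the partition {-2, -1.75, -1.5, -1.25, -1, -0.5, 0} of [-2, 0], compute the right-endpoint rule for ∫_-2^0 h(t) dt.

Subinterval widths: 0.25, 0.25, 0.25, 0.25, 0.5, 0.5.
Right endpoints: -1.75, -1.5, -1.25, -1, -0.5, 0.
h(-1.75) = 8.625, h(-1.5) = 7.5, h(-1.25) = 6.625, h(-1) = 6, h(-0.5) = 5.5, h(0) = 6.
Sum = Σ Δt_i · h(t_i).
Sum = 12.9375.

12.9375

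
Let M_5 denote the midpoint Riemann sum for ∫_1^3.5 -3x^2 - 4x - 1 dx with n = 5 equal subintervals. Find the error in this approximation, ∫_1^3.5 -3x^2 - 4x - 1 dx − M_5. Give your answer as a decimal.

Exact integral: ∫_1^3.5 f(x) dx = -66.875.
M_5 = -66.71875.
Error = -66.875 − (-66.71875) = -0.15625.

-0.15625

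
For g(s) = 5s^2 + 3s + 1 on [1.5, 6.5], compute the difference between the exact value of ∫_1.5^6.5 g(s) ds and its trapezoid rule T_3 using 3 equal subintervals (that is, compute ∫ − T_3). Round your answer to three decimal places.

Exact integral: ∫_1.5^6.5 g(s) ds ≈ 517.08333.
T_3 ≈ 528.65741.
Error ≈ 517.08333 − 528.65741 ≈ -11.574.

-11.574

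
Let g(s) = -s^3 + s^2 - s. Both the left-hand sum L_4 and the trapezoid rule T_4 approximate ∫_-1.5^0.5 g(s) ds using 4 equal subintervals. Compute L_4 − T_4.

1.875

L_4 = 5.5.
T_4 = 3.625.
L_4 − T_4 = 1.875.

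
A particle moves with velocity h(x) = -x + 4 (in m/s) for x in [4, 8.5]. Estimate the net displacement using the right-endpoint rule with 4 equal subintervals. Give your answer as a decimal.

-12.65625

Δx = (8.5 − 4)/4 = 1.125.
Right endpoints: 5.125, 6.25, 7.375, 8.5.
h(5.125) = -1.125, h(6.25) = -2.25, h(7.375) = -3.375, h(8.5) = -4.5.
Sum = Δx · [h(5.125) + h(6.25) + h(7.375) + h(8.5)].
Sum = -12.65625.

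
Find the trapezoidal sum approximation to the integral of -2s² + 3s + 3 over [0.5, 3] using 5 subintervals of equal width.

2.5

Δs = (3 − 0.5)/5 = 0.5.
f(0.5) = 4, f(1) = 4, f(1.5) = 3, f(2) = 1, f(2.5) = -2, f(3) = -6.
T_5 = (Δs/2)·[f(s_0) + 2f(s_1) + ... + 2f(s_{4}) + f(s_5)].
Sum = 2.5.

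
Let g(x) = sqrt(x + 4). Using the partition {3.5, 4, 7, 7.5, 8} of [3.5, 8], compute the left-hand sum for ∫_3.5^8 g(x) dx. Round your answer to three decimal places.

Subinterval widths: 0.5, 3, 0.5, 0.5.
Left endpoints: 3.5, 4, 7, 7.5.
g(3.5) ≈ 2.739, g(4) ≈ 2.828, g(7) ≈ 3.317, g(7.5) ≈ 3.391.
Sum = Σ Δx_i · g(x_i).
Sum ≈ 13.208.

13.208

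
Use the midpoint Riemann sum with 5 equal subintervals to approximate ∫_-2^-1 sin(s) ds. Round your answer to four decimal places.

Δs = (-1 − (-2))/5 = 0.2.
Midpoints: -1.9, -1.7, -1.5, -1.3, -1.1.
f(-1.9) ≈ -0.9463, f(-1.7) ≈ -0.9917, f(-1.5) ≈ -0.9975, f(-1.3) ≈ -0.9636, f(-1.1) ≈ -0.8912.
Sum = Δs · [f(-1.9) + f(-1.7) + f(-1.5) + f(-1.3) + f(-1.1)].
Sum ≈ -0.9580.

-0.9580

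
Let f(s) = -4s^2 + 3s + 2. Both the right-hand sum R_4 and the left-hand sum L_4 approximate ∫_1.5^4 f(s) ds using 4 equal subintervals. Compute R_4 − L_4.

R_4 = -70.703125.
L_4 = -41.015625.
R_4 − L_4 = -29.6875.

-29.6875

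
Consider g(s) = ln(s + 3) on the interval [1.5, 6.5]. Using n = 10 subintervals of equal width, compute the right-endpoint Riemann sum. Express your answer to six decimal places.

9.803292

Δs = (6.5 − 1.5)/10 = 0.5.
Right endpoints: 2, 2.5, 3, 3.5, 4, 4.5, 5, 5.5, 6, 6.5.
g(2) ≈ 1.609438, g(2.5) ≈ 1.704748, g(3) ≈ 1.791759, g(3.5) ≈ 1.871802, g(4) ≈ 1.945910, g(4.5) ≈ 2.014903, g(5) ≈ 2.079442, g(5.5) ≈ 2.140066, g(6) ≈ 2.197225, g(6.5) ≈ 2.251292.
Sum = Δs · [g(2) + g(2.5) + g(3) + ...].
Sum ≈ 9.803292.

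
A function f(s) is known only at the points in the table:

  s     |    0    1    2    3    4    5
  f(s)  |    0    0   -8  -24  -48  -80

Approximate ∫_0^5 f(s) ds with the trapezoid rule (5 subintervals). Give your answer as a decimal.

Δs = 1.
T_5 = (1/2)·[0 + 2·0 + 2·(-8) + 2·(-24) + 2·(-48) + (-80)] = -120.

-120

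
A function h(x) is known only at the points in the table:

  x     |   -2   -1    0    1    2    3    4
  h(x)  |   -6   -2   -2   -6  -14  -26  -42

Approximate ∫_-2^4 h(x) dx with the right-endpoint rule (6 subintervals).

Δx = 1.
Sum = 1·[(-2) + (-2) + (-6) + (-14) + (-26) + (-42)] = -92.

-92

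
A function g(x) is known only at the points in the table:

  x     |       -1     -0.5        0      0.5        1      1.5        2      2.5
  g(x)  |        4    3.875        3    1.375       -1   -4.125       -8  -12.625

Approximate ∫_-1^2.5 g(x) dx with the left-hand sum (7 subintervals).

-0.4375

Δx = 0.5.
Sum = 0.5·[4 + 3.875 + 3 + 1.375 + (-1) + (-4.125) + (-8)] = -0.4375.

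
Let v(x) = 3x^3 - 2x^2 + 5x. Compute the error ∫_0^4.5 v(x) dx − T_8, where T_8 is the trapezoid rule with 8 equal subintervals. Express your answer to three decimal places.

Exact integral: ∫_0^4.5 v(x) dx = 297.421875.
T_8 ≈ 301.75269.
Error ≈ 297.421875 − 301.75269 ≈ -4.331.

-4.331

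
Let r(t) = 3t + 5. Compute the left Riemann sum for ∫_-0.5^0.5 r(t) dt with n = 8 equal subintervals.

Δt = (0.5 − (-0.5))/8 = 0.125.
Left endpoints: -0.5, -0.375, -0.25, -0.125, 0, 0.125, 0.25, 0.375.
r(-0.5) = 3.5, r(-0.375) = 3.875, r(-0.25) = 4.25, r(-0.125) = 4.625, r(0) = 5, r(0.125) = 5.375, r(0.25) = 5.75, r(0.375) = 6.125.
Sum = Δt · [r(-0.5) + r(-0.375) + r(-0.25) + ...].
Sum = 4.8125.

4.8125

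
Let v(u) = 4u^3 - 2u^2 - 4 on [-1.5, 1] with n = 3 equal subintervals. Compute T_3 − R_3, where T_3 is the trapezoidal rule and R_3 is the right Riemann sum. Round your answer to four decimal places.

T_3 ≈ -18.425926.
R_3 ≈ -10.092593.
T_3 − R_3 ≈ -8.3333.

-8.3333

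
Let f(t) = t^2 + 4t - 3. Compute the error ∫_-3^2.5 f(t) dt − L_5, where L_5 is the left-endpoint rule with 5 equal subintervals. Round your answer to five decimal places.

9.47833

Exact integral: ∫_-3^2.5 f(t) dt ≈ -7.7916667.
L_5 = -17.27.
Error ≈ -7.7916667 − (-17.27) ≈ 9.47833.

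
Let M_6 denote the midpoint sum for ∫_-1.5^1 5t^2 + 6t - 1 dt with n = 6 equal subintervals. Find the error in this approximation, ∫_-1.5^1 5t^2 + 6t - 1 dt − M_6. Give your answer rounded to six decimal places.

Exact integral: ∫_-1.5^1 f(t) dt ≈ 1.04166667.
M_6 ≈ 0.86082176.
Error ≈ 1.04166667 − 0.86082176 ≈ 0.180845.

0.180845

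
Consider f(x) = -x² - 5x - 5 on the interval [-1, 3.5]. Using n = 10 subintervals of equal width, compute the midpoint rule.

-65.1740625

Δx = (3.5 − (-1))/10 = 0.45.
Midpoints: -0.775, -0.325, 0.125, 0.575, 1.025, 1.475, 1.925, 2.375, 2.825, 3.275.
f(-0.775) = -1.725625, f(-0.325) = -3.480625, f(0.125) = -5.640625, f(0.575) = -8.205625, f(1.025) = -11.175625, f(1.475) = -14.550625, f(1.925) = -18.330625, f(2.375) = -22.515625, f(2.825) = -27.105625, f(3.275) = -32.100625.
Sum = Δx · [f(-0.775) + f(-0.325) + f(0.125) + ...].
Sum = -65.1740625.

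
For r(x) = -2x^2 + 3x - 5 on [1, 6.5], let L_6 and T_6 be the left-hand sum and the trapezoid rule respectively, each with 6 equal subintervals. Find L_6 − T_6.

30.25

L_6 ≈ -119.33218.
T_6 ≈ -149.58218.
L_6 − T_6 = 30.25.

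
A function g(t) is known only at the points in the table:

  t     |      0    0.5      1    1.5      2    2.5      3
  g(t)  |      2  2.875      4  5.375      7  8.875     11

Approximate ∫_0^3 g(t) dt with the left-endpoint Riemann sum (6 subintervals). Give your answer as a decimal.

Δt = 0.5.
Sum = 0.5·[2 + 2.875 + 4 + 5.375 + 7 + 8.875] = 15.0625.

15.0625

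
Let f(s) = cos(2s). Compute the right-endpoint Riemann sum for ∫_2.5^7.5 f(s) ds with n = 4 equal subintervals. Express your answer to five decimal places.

Δs = (7.5 − 2.5)/4 = 1.25.
Right endpoints: 3.75, 5, 6.25, 7.5.
f(3.75) ≈ 0.34664, f(5) ≈ -0.83907, f(6.25) ≈ 0.99780, f(7.5) ≈ -0.75969.
Sum = Δs · [f(3.75) + f(5) + f(6.25) + f(7.5)].
Sum ≈ -0.31791.

-0.31791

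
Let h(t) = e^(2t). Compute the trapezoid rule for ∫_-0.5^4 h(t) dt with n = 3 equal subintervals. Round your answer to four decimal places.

Δt = (4 − (-0.5))/3 = 1.5.
h(-0.5) ≈ 0.3679, h(1) ≈ 7.3891, h(2.5) ≈ 148.4132, h(4) ≈ 2980.9580.
T_3 = (Δt/2)·[h(t_0) + 2h(t_1) + 2h(t_2) + h(t_3)].
Sum ≈ 2469.6977.

2469.6977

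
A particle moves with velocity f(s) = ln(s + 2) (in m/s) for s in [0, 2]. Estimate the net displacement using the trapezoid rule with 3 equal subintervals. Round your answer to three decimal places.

Δs = (2 − 0)/3 = 2/3.
f(0) ≈ 0.693, f(2/3) ≈ 0.981, f(4/3) ≈ 1.204, f(2) ≈ 1.386.
T_3 = (Δs/2)·[f(s_0) + 2f(s_1) + 2f(s_2) + f(s_3)].
Sum ≈ 2.150.

2.150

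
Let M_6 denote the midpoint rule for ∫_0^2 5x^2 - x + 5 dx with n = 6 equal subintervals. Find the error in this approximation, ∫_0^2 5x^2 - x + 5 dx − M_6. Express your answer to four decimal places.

Exact integral: ∫_0^2 f(x) dx ≈ 21.333333.
M_6 ≈ 21.240741.
Error ≈ 21.333333 − 21.240741 ≈ 0.0926.

0.0926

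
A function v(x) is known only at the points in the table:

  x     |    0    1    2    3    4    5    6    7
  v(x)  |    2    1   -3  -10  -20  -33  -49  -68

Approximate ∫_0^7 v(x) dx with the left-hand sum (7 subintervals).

-112

Δx = 1.
Sum = 1·[2 + 1 + (-3) + (-10) + (-20) + (-33) + (-49)] = -112.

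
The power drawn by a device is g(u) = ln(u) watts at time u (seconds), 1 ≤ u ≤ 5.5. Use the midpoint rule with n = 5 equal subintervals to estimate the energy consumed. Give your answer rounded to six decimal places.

Δu = (5.5 − 1)/5 = 0.9.
Midpoints: 1.45, 2.35, 3.25, 4.15, 5.05.
g(1.45) ≈ 0.371564, g(2.35) ≈ 0.854415, g(3.25) ≈ 1.178655, g(4.15) ≈ 1.423108, g(5.05) ≈ 1.619388.
Sum = Δu · [g(1.45) + g(2.35) + g(3.25) + g(4.15) + g(5.05)].
Sum ≈ 4.902417.

4.902417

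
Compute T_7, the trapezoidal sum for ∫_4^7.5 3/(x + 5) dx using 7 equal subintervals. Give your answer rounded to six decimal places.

Δx = (7.5 − 4)/7 = 0.5.
f(4) = 1/3, f(4.5) = 6/19, f(5) = 0.3, f(5.5) = 2/7, f(6) = 3/11, f(6.5) = 6/23, f(7) = 0.25, f(7.5) = 0.24.
T_7 = (Δx/2)·[f(x_0) + 2f(x_1) + ... + 2f(x_{6}) + f(x_7)].
Sum ≈ 0.985884.

0.985884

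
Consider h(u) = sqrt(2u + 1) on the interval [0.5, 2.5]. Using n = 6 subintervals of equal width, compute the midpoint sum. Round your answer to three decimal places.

Δu = (2.5 − 0.5)/6 = 1/3.
Midpoints: 2/3, 1, 4/3, 5/3, 2, 7/3.
h(2/3) ≈ 1.528, h(1) ≈ 1.732, h(4/3) ≈ 1.915, h(5/3) ≈ 2.082, h(2) ≈ 2.236, h(7/3) ≈ 2.380.
Sum = Δu · [h(2/3) + h(1) + h(4/3) + ...].
Sum ≈ 3.958.

3.958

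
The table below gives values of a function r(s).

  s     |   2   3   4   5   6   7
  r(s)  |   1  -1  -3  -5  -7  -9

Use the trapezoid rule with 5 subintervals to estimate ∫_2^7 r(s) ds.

-20

Δs = 1.
T_5 = (1/2)·[1 + 2·(-1) + 2·(-3) + 2·(-5) + 2·(-7) + (-9)] = -20.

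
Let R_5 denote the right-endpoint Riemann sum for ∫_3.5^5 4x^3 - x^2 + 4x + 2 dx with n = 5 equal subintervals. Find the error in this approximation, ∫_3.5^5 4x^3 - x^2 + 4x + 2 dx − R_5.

Exact integral: ∫_3.5^5 f(x) dx = 476.0625.
R_5 = 525.45.
Error = 476.0625 − 525.45 = -49.3875.

-49.3875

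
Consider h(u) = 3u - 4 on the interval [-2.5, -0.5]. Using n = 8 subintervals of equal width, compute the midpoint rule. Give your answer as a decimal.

-17

Δu = (-0.5 − (-2.5))/8 = 0.25.
Midpoints: -2.375, -2.125, -1.875, -1.625, -1.375, -1.125, -0.875, -0.625.
h(-2.375) = -11.125, h(-2.125) = -10.375, h(-1.875) = -9.625, h(-1.625) = -8.875, h(-1.375) = -8.125, h(-1.125) = -7.375, h(-0.875) = -6.625, h(-0.625) = -5.875.
Sum = Δu · [h(-2.375) + h(-2.125) + h(-1.875) + ...].
Sum = -17.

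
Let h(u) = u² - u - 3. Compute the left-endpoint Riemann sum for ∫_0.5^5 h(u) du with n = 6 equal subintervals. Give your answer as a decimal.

8.578125

Δu = (5 − 0.5)/6 = 0.75.
Left endpoints: 0.5, 1.25, 2, 2.75, 3.5, 4.25.
h(0.5) = -3.25, h(1.25) = -2.6875, h(2) = -1, h(2.75) = 1.8125, h(3.5) = 5.75, h(4.25) = 10.8125.
Sum = Δu · [h(0.5) + h(1.25) + h(2) + ...].
Sum = 8.578125.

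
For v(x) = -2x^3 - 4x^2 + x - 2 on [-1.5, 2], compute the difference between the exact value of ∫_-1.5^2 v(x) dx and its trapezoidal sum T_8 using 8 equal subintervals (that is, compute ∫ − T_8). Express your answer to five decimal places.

Exact integral: ∫_-1.5^2 v(x) dx ≈ -26.7604167.
T_8 ≈ -27.3745117.
Error ≈ -26.7604167 − (-27.3745117) ≈ 0.61410.

0.61410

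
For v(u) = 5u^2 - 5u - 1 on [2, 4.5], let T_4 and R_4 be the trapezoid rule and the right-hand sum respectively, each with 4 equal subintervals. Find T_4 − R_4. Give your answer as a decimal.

-21.484375

T_4 = 96.23046875.
R_4 = 117.71484375.
T_4 − R_4 = -21.484375.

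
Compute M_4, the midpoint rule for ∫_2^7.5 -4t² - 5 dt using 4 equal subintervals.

-575.8671875

Δt = (7.5 − 2)/4 = 1.375.
Midpoints: 2.6875, 4.0625, 5.4375, 6.8125.
f(2.6875) = -33.890625, f(4.0625) = -71.015625, f(5.4375) = -123.265625, f(6.8125) = -190.640625.
Sum = Δt · [f(2.6875) + f(4.0625) + f(5.4375) + f(6.8125)].
Sum = -575.8671875.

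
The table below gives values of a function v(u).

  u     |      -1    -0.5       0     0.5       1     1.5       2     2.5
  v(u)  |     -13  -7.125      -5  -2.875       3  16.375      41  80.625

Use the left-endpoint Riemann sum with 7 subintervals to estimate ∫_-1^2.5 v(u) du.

16.1875

Δu = 0.5.
Sum = 0.5·[(-13) + (-7.125) + (-5) + (-2.875) + 3 + 16.375 + 41] = 16.1875.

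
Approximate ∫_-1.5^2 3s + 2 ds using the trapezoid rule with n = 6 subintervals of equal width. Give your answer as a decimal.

9.625

Δs = (2 − (-1.5))/6 = 7/12.
f(-1.5) = -2.5, f(-11/12) = -0.75, f(-1/3) = 1, f(0.25) = 2.75, f(5/6) = 4.5, f(17/12) = 6.25, f(2) = 8.
T_6 = (Δs/2)·[f(s_0) + 2f(s_1) + ... + 2f(s_{5}) + f(s_6)].
Sum = 9.625.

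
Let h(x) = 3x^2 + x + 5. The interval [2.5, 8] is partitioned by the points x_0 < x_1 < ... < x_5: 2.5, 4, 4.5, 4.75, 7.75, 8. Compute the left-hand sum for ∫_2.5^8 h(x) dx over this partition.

Subinterval widths: 1.5, 0.5, 0.25, 3, 0.25.
Left endpoints: 2.5, 4, 4.5, 4.75, 7.75.
h(2.5) = 26.25, h(4) = 57, h(4.5) = 70.25, h(4.75) = 77.4375, h(7.75) = 192.9375.
Sum = Σ Δx_i · h(x_i).
Sum = 365.984375.

365.984375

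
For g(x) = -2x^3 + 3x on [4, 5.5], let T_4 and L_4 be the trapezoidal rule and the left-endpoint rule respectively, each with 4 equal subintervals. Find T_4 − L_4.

T_4 ≈ -309.1582031.
L_4 ≈ -271.6113281.
T_4 − L_4 = -37.546875.

-37.546875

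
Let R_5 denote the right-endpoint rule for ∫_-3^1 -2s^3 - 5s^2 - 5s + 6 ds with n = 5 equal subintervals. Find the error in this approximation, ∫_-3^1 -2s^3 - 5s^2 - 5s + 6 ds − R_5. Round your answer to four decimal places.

13.9733

Exact integral: ∫_-3^1 f(s) ds ≈ 37.333333.
R_5 = 23.36.
Error ≈ 37.333333 − 23.36 ≈ 13.9733.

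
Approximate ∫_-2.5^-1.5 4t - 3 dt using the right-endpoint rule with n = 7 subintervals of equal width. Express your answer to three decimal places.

-10.714

Δt = (-1.5 − (-2.5))/7 = 1/7.
Right endpoints: -33/14, -31/14, -29/14, -27/14, -25/14, -23/14, -1.5.
f(-33/14) = -87/7, f(-31/14) = -83/7, f(-29/14) = -79/7, f(-27/14) = -75/7, f(-25/14) = -71/7, f(-23/14) = -67/7, f(-1.5) = -9.
Sum = Δt · [f(-33/14) + f(-31/14) + f(-29/14) + ...].
Sum ≈ -10.714.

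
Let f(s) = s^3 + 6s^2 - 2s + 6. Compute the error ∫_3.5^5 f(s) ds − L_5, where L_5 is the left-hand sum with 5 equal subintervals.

Exact integral: ∫_3.5^5 f(s) ds = 279.234375.
L_5 = 256.3125.
Error = 279.234375 − 256.3125 = 22.921875.

22.921875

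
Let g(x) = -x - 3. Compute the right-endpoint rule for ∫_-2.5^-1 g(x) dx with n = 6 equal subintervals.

Δx = (-1 − (-2.5))/6 = 0.25.
Right endpoints: -2.25, -2, -1.75, -1.5, -1.25, -1.
g(-2.25) = -0.75, g(-2) = -1, g(-1.75) = -1.25, g(-1.5) = -1.5, g(-1.25) = -1.75, g(-1) = -2.
Sum = Δx · [g(-2.25) + g(-2) + g(-1.75) + ...].
Sum = -2.0625.

-2.0625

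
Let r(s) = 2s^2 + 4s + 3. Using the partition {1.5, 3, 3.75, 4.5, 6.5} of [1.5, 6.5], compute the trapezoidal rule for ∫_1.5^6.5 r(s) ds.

Subinterval widths: 1.5, 0.75, 0.75, 2.
r(1.5) = 13.5, r(3) = 33, r(3.75) = 46.125, r(4.5) = 61.5, r(6.5) = 113.5.
On each subinterval the trapezoid contributes (Δs_i/2)·[r(s_{i-1}) + r(s_i)].
Sum = 279.90625.

279.90625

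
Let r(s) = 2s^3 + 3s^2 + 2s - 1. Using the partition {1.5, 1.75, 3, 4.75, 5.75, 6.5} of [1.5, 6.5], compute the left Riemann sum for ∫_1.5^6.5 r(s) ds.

840.34375

Subinterval widths: 0.25, 1.25, 1.75, 1, 0.75.
Left endpoints: 1.5, 1.75, 3, 4.75, 5.75.
r(1.5) = 15.5, r(1.75) = 22.40625, r(3) = 86, r(4.75) = 290.53125, r(5.75) = 489.90625.
Sum = Σ Δs_i · r(s_i).
Sum = 840.34375.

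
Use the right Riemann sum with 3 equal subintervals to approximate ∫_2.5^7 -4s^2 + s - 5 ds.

Δs = (7 − 2.5)/3 = 1.5.
Right endpoints: 4, 5.5, 7.
f(4) = -65, f(5.5) = -120.5, f(7) = -194.
Sum = Δs · [f(4) + f(5.5) + f(7)].
Sum = -569.25.

-569.25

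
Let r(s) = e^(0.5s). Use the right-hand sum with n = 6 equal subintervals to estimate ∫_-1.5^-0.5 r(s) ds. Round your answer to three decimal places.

Δs = (-0.5 − (-1.5))/6 = 1/6.
Right endpoints: -4/3, -7/6, -1, -5/6, -2/3, -0.5.
r(-4/3) ≈ 0.513, r(-7/6) ≈ 0.558, r(-1) ≈ 0.607, r(-5/6) ≈ 0.659, r(-2/3) ≈ 0.717, r(-0.5) ≈ 0.779.
Sum = Δs · [r(-4/3) + r(-7/6) + r(-1) + ...].
Sum ≈ 0.639.

0.639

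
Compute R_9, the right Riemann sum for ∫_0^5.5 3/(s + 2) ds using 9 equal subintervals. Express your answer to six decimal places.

3.650630

Δs = (5.5 − 0)/9 = 11/18.
Right endpoints: 11/18, 11/9, 11/6, 22/9, 55/18, 11/3, 77/18, 44/9, 5.5.
f(11/18) = 54/47, f(11/9) = 27/29, f(11/6) = 18/23, f(22/9) = 0.675, f(55/18) = 54/91, f(11/3) = 9/17, f(77/18) = 54/113, f(44/9) = 27/62, f(5.5) = 0.4.
Sum = Δs · [f(11/18) + f(11/9) + f(11/6) + ...].
Sum ≈ 3.650630.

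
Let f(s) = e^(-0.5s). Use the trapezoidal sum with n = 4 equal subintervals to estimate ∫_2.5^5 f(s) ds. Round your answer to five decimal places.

Δs = (5 − 2.5)/4 = 0.625.
f(2.5) ≈ 0.28650, f(3.125) ≈ 0.20961, f(3.75) ≈ 0.15335, f(4.375) ≈ 0.11220, f(5) ≈ 0.08208.
T_4 = (Δs/2)·[f(s_0) + 2f(s_1) + 2f(s_2) + 2f(s_3) + f(s_4)].
Sum ≈ 0.41216.

0.41216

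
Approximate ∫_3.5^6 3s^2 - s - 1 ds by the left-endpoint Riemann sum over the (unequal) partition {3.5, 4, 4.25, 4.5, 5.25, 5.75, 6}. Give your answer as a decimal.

Subinterval widths: 0.5, 0.25, 0.25, 0.75, 0.5, 0.25.
Left endpoints: 3.5, 4, 4.25, 4.5, 5.25, 5.75.
f(3.5) = 32.25, f(4) = 43, f(4.25) = 48.9375, f(4.5) = 55.25, f(5.25) = 76.4375, f(5.75) = 92.4375.
Sum = Σ Δs_i · f(s_i).
Sum = 141.875.

141.875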